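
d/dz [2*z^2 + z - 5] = 4*z + 1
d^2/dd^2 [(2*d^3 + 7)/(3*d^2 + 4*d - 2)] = 2*(44*d^3 + 141*d^2 + 276*d + 154)/(27*d^6 + 108*d^5 + 90*d^4 - 80*d^3 - 60*d^2 + 48*d - 8)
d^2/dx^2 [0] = 0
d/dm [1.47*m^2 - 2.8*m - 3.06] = 2.94*m - 2.8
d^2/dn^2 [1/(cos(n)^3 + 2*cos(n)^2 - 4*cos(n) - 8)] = (-18*sin(n)^4 + 68*sin(n)^2 + 5*cos(n) + 7*cos(3*n) - 18)/(2*(cos(n) - 2)^3*(cos(n) + 2)^4)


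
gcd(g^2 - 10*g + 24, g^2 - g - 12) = g - 4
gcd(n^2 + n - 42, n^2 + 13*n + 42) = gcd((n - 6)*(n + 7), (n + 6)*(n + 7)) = n + 7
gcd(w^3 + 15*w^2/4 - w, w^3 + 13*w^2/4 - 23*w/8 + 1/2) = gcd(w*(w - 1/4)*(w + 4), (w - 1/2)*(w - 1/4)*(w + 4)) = w^2 + 15*w/4 - 1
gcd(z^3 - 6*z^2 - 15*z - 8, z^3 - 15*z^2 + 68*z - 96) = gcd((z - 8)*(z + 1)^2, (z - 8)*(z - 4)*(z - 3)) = z - 8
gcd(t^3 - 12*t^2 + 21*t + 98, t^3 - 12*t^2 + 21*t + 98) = t^3 - 12*t^2 + 21*t + 98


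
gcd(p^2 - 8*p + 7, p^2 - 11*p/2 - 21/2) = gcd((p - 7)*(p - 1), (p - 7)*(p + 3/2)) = p - 7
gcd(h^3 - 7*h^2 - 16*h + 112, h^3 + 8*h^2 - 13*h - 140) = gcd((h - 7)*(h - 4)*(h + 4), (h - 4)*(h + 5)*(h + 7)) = h - 4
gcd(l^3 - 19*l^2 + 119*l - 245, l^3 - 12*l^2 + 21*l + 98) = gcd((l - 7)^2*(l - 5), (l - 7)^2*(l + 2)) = l^2 - 14*l + 49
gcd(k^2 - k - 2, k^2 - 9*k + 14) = k - 2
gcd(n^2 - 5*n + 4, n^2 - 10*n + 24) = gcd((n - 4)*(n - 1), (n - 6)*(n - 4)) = n - 4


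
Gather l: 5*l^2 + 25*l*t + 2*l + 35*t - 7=5*l^2 + l*(25*t + 2) + 35*t - 7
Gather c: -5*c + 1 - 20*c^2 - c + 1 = -20*c^2 - 6*c + 2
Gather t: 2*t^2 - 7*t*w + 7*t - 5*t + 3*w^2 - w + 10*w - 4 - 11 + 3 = 2*t^2 + t*(2 - 7*w) + 3*w^2 + 9*w - 12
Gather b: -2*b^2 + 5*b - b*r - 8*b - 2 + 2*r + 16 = -2*b^2 + b*(-r - 3) + 2*r + 14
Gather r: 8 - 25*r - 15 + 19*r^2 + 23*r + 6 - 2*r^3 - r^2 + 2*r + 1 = -2*r^3 + 18*r^2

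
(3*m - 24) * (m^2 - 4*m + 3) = 3*m^3 - 36*m^2 + 105*m - 72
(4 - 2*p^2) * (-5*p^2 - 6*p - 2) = 10*p^4 + 12*p^3 - 16*p^2 - 24*p - 8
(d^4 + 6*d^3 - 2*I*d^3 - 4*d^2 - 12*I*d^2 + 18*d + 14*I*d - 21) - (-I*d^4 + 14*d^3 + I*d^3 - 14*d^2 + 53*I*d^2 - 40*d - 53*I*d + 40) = d^4 + I*d^4 - 8*d^3 - 3*I*d^3 + 10*d^2 - 65*I*d^2 + 58*d + 67*I*d - 61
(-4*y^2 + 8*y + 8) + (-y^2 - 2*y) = -5*y^2 + 6*y + 8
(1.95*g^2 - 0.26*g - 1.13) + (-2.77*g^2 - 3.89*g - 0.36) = -0.82*g^2 - 4.15*g - 1.49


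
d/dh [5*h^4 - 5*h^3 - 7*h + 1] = 20*h^3 - 15*h^2 - 7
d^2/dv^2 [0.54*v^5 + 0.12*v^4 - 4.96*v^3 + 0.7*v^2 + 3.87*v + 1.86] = 10.8*v^3 + 1.44*v^2 - 29.76*v + 1.4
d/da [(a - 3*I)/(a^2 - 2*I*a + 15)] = (a^2 - 2*I*a - 2*(a - 3*I)*(a - I) + 15)/(a^2 - 2*I*a + 15)^2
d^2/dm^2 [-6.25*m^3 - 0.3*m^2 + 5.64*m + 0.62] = -37.5*m - 0.6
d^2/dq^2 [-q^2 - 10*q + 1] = -2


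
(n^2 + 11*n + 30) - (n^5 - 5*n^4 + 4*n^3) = -n^5 + 5*n^4 - 4*n^3 + n^2 + 11*n + 30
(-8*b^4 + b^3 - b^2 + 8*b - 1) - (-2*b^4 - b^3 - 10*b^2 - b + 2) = -6*b^4 + 2*b^3 + 9*b^2 + 9*b - 3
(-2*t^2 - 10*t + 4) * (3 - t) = 2*t^3 + 4*t^2 - 34*t + 12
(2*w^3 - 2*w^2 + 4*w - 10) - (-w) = 2*w^3 - 2*w^2 + 5*w - 10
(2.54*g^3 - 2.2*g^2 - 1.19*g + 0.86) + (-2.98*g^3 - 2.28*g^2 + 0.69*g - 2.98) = -0.44*g^3 - 4.48*g^2 - 0.5*g - 2.12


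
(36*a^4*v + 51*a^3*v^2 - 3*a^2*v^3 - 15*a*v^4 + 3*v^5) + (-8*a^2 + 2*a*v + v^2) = 36*a^4*v + 51*a^3*v^2 - 3*a^2*v^3 - 8*a^2 - 15*a*v^4 + 2*a*v + 3*v^5 + v^2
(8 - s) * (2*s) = -2*s^2 + 16*s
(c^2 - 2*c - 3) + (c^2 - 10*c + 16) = 2*c^2 - 12*c + 13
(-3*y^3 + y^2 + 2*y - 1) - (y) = -3*y^3 + y^2 + y - 1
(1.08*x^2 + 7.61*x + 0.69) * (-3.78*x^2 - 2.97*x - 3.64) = -4.0824*x^4 - 31.9734*x^3 - 29.1411*x^2 - 29.7497*x - 2.5116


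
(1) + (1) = 2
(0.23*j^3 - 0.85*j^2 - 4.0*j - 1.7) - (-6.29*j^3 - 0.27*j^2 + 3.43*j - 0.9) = 6.52*j^3 - 0.58*j^2 - 7.43*j - 0.8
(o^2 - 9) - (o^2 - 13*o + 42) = 13*o - 51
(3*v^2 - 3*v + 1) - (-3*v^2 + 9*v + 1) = 6*v^2 - 12*v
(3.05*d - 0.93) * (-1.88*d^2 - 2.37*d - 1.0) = -5.734*d^3 - 5.4801*d^2 - 0.845899999999999*d + 0.93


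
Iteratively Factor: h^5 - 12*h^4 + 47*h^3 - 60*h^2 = (h)*(h^4 - 12*h^3 + 47*h^2 - 60*h) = h*(h - 5)*(h^3 - 7*h^2 + 12*h) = h*(h - 5)*(h - 4)*(h^2 - 3*h) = h^2*(h - 5)*(h - 4)*(h - 3)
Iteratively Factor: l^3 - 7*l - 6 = (l + 2)*(l^2 - 2*l - 3) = (l - 3)*(l + 2)*(l + 1)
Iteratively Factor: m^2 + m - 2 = (m + 2)*(m - 1)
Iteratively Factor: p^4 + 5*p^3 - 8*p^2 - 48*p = (p)*(p^3 + 5*p^2 - 8*p - 48) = p*(p + 4)*(p^2 + p - 12) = p*(p - 3)*(p + 4)*(p + 4)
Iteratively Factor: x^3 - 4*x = (x - 2)*(x^2 + 2*x) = (x - 2)*(x + 2)*(x)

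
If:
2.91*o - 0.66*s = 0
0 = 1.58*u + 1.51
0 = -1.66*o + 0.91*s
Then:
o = 0.00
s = 0.00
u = -0.96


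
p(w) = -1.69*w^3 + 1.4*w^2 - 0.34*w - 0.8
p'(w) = -5.07*w^2 + 2.8*w - 0.34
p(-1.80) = 14.20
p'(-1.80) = -21.81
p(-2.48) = 34.43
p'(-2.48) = -38.47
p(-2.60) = 39.25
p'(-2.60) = -41.89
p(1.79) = -6.62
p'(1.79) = -11.57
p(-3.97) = 128.36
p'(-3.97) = -91.36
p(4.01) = -88.62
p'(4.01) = -70.64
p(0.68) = -0.92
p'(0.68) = -0.78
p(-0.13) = -0.73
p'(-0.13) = -0.79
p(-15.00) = 6023.05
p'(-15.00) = -1183.09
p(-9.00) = 1347.67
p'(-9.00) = -436.21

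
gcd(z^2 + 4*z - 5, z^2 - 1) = z - 1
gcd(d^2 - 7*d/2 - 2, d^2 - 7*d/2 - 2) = d^2 - 7*d/2 - 2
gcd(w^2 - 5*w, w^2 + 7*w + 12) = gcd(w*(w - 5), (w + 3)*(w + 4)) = 1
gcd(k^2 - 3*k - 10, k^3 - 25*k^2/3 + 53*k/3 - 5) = k - 5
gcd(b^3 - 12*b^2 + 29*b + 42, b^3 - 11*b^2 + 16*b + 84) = b^2 - 13*b + 42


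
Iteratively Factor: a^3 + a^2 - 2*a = (a - 1)*(a^2 + 2*a) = (a - 1)*(a + 2)*(a)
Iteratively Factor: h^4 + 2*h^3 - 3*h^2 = (h)*(h^3 + 2*h^2 - 3*h) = h^2*(h^2 + 2*h - 3) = h^2*(h - 1)*(h + 3)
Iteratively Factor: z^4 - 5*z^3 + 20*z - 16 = (z - 2)*(z^3 - 3*z^2 - 6*z + 8) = (z - 2)*(z + 2)*(z^2 - 5*z + 4) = (z - 4)*(z - 2)*(z + 2)*(z - 1)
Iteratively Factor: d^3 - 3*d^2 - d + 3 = (d - 3)*(d^2 - 1) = (d - 3)*(d + 1)*(d - 1)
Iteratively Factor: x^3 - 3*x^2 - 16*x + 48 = (x - 4)*(x^2 + x - 12) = (x - 4)*(x - 3)*(x + 4)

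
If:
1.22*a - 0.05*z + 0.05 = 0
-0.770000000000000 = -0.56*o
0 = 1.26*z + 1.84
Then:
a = -0.10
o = 1.38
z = -1.46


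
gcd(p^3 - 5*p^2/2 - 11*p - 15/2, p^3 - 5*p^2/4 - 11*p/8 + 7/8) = p + 1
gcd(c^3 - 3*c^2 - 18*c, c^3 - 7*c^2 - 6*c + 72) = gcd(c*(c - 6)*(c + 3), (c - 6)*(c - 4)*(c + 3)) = c^2 - 3*c - 18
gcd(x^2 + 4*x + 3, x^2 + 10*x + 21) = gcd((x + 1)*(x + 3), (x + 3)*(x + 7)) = x + 3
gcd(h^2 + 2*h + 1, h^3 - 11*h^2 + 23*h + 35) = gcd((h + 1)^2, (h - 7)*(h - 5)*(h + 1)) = h + 1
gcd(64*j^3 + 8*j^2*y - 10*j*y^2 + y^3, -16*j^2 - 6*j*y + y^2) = -16*j^2 - 6*j*y + y^2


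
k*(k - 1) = k^2 - k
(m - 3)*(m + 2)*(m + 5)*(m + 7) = m^4 + 11*m^3 + 17*m^2 - 107*m - 210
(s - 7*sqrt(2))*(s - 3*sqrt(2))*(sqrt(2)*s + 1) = sqrt(2)*s^3 - 19*s^2 + 32*sqrt(2)*s + 42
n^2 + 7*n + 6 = (n + 1)*(n + 6)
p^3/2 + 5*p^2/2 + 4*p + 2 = (p/2 + 1/2)*(p + 2)^2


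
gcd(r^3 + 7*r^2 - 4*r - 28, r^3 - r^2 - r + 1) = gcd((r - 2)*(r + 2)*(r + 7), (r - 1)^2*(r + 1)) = 1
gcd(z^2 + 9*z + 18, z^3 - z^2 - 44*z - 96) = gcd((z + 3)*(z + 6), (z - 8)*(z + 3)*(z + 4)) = z + 3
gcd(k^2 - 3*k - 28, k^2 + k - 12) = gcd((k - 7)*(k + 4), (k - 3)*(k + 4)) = k + 4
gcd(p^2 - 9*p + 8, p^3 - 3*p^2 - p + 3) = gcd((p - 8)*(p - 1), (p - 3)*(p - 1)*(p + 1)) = p - 1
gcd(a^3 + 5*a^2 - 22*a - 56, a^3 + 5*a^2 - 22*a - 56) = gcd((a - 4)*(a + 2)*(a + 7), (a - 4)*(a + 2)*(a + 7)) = a^3 + 5*a^2 - 22*a - 56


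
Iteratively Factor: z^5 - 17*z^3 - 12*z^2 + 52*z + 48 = (z + 1)*(z^4 - z^3 - 16*z^2 + 4*z + 48) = (z - 2)*(z + 1)*(z^3 + z^2 - 14*z - 24) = (z - 2)*(z + 1)*(z + 2)*(z^2 - z - 12) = (z - 4)*(z - 2)*(z + 1)*(z + 2)*(z + 3)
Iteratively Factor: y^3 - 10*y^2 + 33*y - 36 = (y - 4)*(y^2 - 6*y + 9) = (y - 4)*(y - 3)*(y - 3)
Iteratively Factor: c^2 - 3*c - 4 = (c + 1)*(c - 4)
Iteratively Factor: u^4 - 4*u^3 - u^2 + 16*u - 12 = (u - 1)*(u^3 - 3*u^2 - 4*u + 12) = (u - 2)*(u - 1)*(u^2 - u - 6) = (u - 3)*(u - 2)*(u - 1)*(u + 2)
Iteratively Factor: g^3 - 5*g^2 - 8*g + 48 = (g - 4)*(g^2 - g - 12) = (g - 4)*(g + 3)*(g - 4)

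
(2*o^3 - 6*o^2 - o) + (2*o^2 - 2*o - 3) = 2*o^3 - 4*o^2 - 3*o - 3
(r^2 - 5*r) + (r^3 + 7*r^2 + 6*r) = r^3 + 8*r^2 + r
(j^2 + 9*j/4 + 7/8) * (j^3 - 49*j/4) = j^5 + 9*j^4/4 - 91*j^3/8 - 441*j^2/16 - 343*j/32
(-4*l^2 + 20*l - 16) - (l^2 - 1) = -5*l^2 + 20*l - 15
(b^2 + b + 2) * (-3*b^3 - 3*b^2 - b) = -3*b^5 - 6*b^4 - 10*b^3 - 7*b^2 - 2*b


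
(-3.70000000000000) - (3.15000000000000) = -6.85000000000000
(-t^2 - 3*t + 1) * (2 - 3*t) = 3*t^3 + 7*t^2 - 9*t + 2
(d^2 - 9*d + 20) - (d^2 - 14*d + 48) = 5*d - 28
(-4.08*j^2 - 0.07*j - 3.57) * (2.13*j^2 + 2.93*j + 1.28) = -8.6904*j^4 - 12.1035*j^3 - 13.0316*j^2 - 10.5497*j - 4.5696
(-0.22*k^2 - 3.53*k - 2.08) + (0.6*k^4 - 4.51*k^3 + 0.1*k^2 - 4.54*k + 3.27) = 0.6*k^4 - 4.51*k^3 - 0.12*k^2 - 8.07*k + 1.19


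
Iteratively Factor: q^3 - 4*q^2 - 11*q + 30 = (q - 5)*(q^2 + q - 6) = (q - 5)*(q + 3)*(q - 2)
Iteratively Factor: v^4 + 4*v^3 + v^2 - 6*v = (v + 2)*(v^3 + 2*v^2 - 3*v) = (v + 2)*(v + 3)*(v^2 - v) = v*(v + 2)*(v + 3)*(v - 1)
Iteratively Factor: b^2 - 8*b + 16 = (b - 4)*(b - 4)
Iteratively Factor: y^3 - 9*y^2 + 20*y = (y)*(y^2 - 9*y + 20) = y*(y - 4)*(y - 5)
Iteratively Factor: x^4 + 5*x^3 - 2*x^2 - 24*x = (x)*(x^3 + 5*x^2 - 2*x - 24) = x*(x - 2)*(x^2 + 7*x + 12) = x*(x - 2)*(x + 4)*(x + 3)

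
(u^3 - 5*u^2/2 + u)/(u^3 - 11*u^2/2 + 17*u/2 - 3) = u/(u - 3)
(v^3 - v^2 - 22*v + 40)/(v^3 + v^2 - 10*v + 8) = (v^2 + v - 20)/(v^2 + 3*v - 4)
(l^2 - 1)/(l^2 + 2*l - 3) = (l + 1)/(l + 3)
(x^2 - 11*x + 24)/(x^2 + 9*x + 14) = (x^2 - 11*x + 24)/(x^2 + 9*x + 14)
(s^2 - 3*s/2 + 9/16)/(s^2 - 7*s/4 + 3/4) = (s - 3/4)/(s - 1)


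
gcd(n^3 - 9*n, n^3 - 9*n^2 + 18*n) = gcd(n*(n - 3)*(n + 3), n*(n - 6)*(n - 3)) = n^2 - 3*n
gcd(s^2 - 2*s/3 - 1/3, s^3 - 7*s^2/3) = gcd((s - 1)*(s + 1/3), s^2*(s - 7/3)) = 1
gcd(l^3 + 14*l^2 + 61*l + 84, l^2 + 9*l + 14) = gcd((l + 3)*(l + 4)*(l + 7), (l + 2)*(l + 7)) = l + 7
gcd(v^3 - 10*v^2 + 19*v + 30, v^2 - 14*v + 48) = v - 6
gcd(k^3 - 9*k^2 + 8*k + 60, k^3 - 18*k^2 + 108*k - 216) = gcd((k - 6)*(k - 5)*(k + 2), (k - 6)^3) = k - 6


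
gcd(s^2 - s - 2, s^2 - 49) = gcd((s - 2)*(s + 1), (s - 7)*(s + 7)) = 1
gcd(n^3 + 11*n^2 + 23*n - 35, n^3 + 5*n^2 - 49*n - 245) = n^2 + 12*n + 35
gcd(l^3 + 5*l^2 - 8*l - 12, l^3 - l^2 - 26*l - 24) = l + 1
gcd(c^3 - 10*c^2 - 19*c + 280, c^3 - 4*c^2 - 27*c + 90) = c + 5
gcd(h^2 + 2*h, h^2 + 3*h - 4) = 1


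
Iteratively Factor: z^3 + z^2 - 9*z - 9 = (z + 3)*(z^2 - 2*z - 3) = (z + 1)*(z + 3)*(z - 3)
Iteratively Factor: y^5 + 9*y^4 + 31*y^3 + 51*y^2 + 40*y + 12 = (y + 2)*(y^4 + 7*y^3 + 17*y^2 + 17*y + 6) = (y + 2)*(y + 3)*(y^3 + 4*y^2 + 5*y + 2) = (y + 2)^2*(y + 3)*(y^2 + 2*y + 1) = (y + 1)*(y + 2)^2*(y + 3)*(y + 1)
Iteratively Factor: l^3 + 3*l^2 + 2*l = (l)*(l^2 + 3*l + 2) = l*(l + 1)*(l + 2)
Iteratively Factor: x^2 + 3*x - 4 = (x - 1)*(x + 4)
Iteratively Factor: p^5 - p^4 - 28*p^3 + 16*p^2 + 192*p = (p - 4)*(p^4 + 3*p^3 - 16*p^2 - 48*p) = p*(p - 4)*(p^3 + 3*p^2 - 16*p - 48) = p*(p - 4)*(p + 4)*(p^2 - p - 12) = p*(p - 4)^2*(p + 4)*(p + 3)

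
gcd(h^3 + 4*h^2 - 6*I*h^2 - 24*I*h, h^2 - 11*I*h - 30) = h - 6*I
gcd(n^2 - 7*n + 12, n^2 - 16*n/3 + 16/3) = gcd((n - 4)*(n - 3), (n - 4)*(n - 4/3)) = n - 4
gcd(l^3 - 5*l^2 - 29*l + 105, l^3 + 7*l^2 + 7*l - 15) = l + 5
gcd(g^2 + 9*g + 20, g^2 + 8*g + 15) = g + 5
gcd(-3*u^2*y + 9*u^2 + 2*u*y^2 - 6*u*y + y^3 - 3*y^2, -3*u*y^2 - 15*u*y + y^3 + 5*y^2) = 1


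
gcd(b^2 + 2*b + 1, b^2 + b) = b + 1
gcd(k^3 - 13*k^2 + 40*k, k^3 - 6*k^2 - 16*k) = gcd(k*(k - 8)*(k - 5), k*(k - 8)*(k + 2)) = k^2 - 8*k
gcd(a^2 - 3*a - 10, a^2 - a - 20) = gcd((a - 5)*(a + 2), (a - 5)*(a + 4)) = a - 5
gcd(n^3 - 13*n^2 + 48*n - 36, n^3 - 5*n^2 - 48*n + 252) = n^2 - 12*n + 36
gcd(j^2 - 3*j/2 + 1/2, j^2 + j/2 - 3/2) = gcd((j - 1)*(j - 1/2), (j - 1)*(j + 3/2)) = j - 1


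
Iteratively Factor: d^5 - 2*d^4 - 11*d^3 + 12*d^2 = (d)*(d^4 - 2*d^3 - 11*d^2 + 12*d) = d*(d + 3)*(d^3 - 5*d^2 + 4*d) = d^2*(d + 3)*(d^2 - 5*d + 4) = d^2*(d - 1)*(d + 3)*(d - 4)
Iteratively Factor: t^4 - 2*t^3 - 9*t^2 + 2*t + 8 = (t - 4)*(t^3 + 2*t^2 - t - 2) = (t - 4)*(t + 2)*(t^2 - 1) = (t - 4)*(t - 1)*(t + 2)*(t + 1)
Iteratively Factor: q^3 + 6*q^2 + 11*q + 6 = (q + 3)*(q^2 + 3*q + 2) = (q + 1)*(q + 3)*(q + 2)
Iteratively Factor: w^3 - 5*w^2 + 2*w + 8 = (w - 4)*(w^2 - w - 2) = (w - 4)*(w + 1)*(w - 2)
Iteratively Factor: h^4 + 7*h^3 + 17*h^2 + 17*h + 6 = (h + 3)*(h^3 + 4*h^2 + 5*h + 2) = (h + 2)*(h + 3)*(h^2 + 2*h + 1) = (h + 1)*(h + 2)*(h + 3)*(h + 1)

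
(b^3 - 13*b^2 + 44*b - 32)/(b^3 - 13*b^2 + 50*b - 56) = (b^2 - 9*b + 8)/(b^2 - 9*b + 14)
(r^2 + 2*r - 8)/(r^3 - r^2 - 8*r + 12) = (r + 4)/(r^2 + r - 6)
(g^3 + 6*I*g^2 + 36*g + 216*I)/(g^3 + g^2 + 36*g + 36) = (g + 6*I)/(g + 1)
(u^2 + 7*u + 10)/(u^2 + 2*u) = (u + 5)/u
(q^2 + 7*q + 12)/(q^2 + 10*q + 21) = (q + 4)/(q + 7)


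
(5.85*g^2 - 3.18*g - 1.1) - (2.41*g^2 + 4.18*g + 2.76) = 3.44*g^2 - 7.36*g - 3.86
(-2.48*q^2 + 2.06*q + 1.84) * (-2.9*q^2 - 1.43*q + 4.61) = 7.192*q^4 - 2.4276*q^3 - 19.7146*q^2 + 6.8654*q + 8.4824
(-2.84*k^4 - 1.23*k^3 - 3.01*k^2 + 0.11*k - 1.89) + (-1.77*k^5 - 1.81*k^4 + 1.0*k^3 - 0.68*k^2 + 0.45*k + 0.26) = -1.77*k^5 - 4.65*k^4 - 0.23*k^3 - 3.69*k^2 + 0.56*k - 1.63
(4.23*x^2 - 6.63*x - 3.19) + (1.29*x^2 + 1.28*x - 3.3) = 5.52*x^2 - 5.35*x - 6.49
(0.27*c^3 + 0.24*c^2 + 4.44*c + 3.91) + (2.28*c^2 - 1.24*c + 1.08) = 0.27*c^3 + 2.52*c^2 + 3.2*c + 4.99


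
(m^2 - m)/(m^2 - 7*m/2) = 2*(m - 1)/(2*m - 7)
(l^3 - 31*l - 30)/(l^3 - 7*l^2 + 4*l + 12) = (l + 5)/(l - 2)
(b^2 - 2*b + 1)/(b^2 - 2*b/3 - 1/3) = 3*(b - 1)/(3*b + 1)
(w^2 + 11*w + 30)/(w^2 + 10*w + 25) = (w + 6)/(w + 5)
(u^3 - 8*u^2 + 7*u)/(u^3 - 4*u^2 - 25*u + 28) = u/(u + 4)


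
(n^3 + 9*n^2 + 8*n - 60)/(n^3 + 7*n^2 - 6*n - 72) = (n^2 + 3*n - 10)/(n^2 + n - 12)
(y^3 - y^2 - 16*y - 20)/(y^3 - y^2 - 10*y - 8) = (y^2 - 3*y - 10)/(y^2 - 3*y - 4)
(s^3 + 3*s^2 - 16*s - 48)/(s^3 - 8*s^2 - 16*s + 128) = (s + 3)/(s - 8)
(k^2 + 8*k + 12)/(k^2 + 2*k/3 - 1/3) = 3*(k^2 + 8*k + 12)/(3*k^2 + 2*k - 1)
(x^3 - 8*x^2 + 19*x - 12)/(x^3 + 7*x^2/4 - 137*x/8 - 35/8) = 8*(x^3 - 8*x^2 + 19*x - 12)/(8*x^3 + 14*x^2 - 137*x - 35)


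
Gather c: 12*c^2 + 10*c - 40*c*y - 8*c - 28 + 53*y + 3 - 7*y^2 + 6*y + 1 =12*c^2 + c*(2 - 40*y) - 7*y^2 + 59*y - 24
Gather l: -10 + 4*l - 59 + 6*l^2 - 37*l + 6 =6*l^2 - 33*l - 63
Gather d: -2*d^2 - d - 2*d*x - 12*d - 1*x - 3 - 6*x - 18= -2*d^2 + d*(-2*x - 13) - 7*x - 21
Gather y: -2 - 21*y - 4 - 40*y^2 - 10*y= -40*y^2 - 31*y - 6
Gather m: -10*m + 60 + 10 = 70 - 10*m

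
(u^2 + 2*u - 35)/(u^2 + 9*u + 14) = (u - 5)/(u + 2)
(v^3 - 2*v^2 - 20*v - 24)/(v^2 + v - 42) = (v^2 + 4*v + 4)/(v + 7)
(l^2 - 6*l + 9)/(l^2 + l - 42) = (l^2 - 6*l + 9)/(l^2 + l - 42)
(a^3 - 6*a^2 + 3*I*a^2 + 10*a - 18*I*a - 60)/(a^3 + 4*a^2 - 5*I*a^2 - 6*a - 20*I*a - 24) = (a^2 + a*(-6 + 5*I) - 30*I)/(a^2 + a*(4 - 3*I) - 12*I)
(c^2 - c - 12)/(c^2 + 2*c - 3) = (c - 4)/(c - 1)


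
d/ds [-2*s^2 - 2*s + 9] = -4*s - 2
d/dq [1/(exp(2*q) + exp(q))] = (-2*exp(q) - 1)*exp(-q)/(exp(q) + 1)^2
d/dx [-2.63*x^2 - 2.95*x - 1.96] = -5.26*x - 2.95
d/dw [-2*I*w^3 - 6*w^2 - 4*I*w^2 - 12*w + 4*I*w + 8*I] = -6*I*w^2 - w*(12 + 8*I) - 12 + 4*I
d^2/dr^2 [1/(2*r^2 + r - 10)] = 2*(-4*r^2 - 2*r + (4*r + 1)^2 + 20)/(2*r^2 + r - 10)^3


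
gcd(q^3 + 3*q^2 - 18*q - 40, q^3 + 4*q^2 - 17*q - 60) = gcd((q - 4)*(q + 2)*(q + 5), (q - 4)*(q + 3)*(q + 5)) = q^2 + q - 20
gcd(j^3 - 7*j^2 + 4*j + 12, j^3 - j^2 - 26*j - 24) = j^2 - 5*j - 6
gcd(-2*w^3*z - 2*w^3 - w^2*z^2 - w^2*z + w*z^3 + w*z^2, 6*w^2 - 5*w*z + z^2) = -2*w + z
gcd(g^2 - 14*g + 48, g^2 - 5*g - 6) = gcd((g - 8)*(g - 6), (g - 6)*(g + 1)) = g - 6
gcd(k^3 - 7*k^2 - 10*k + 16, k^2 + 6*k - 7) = k - 1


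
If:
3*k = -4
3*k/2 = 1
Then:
No Solution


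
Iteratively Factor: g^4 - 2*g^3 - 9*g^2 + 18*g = (g - 2)*(g^3 - 9*g) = (g - 2)*(g + 3)*(g^2 - 3*g) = (g - 3)*(g - 2)*(g + 3)*(g)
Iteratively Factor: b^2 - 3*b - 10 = (b + 2)*(b - 5)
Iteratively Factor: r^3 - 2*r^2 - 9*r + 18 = (r + 3)*(r^2 - 5*r + 6) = (r - 3)*(r + 3)*(r - 2)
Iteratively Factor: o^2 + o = (o)*(o + 1)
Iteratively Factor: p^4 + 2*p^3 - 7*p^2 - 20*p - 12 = (p - 3)*(p^3 + 5*p^2 + 8*p + 4) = (p - 3)*(p + 2)*(p^2 + 3*p + 2) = (p - 3)*(p + 2)^2*(p + 1)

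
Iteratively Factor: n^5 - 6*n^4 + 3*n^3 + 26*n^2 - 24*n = (n - 1)*(n^4 - 5*n^3 - 2*n^2 + 24*n) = (n - 4)*(n - 1)*(n^3 - n^2 - 6*n) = (n - 4)*(n - 1)*(n + 2)*(n^2 - 3*n) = n*(n - 4)*(n - 1)*(n + 2)*(n - 3)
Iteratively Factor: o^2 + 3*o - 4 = (o - 1)*(o + 4)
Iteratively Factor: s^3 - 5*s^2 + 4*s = (s)*(s^2 - 5*s + 4) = s*(s - 4)*(s - 1)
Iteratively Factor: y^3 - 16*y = (y - 4)*(y^2 + 4*y) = (y - 4)*(y + 4)*(y)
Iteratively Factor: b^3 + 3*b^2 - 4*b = (b - 1)*(b^2 + 4*b) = b*(b - 1)*(b + 4)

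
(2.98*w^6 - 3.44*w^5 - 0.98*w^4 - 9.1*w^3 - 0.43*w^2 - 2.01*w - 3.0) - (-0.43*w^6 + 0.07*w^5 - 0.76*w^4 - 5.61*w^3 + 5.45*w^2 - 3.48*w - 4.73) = 3.41*w^6 - 3.51*w^5 - 0.22*w^4 - 3.49*w^3 - 5.88*w^2 + 1.47*w + 1.73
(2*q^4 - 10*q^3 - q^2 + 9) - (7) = 2*q^4 - 10*q^3 - q^2 + 2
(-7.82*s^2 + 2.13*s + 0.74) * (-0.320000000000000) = 2.5024*s^2 - 0.6816*s - 0.2368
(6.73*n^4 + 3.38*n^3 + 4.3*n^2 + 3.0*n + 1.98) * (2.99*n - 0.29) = 20.1227*n^5 + 8.1545*n^4 + 11.8768*n^3 + 7.723*n^2 + 5.0502*n - 0.5742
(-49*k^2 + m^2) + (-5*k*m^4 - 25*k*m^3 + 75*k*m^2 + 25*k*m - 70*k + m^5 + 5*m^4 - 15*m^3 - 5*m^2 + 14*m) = -49*k^2 - 5*k*m^4 - 25*k*m^3 + 75*k*m^2 + 25*k*m - 70*k + m^5 + 5*m^4 - 15*m^3 - 4*m^2 + 14*m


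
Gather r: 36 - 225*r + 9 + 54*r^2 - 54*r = 54*r^2 - 279*r + 45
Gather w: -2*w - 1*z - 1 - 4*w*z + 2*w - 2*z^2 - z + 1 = -4*w*z - 2*z^2 - 2*z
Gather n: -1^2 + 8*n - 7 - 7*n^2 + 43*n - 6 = -7*n^2 + 51*n - 14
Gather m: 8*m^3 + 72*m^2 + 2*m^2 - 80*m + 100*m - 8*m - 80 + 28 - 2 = 8*m^3 + 74*m^2 + 12*m - 54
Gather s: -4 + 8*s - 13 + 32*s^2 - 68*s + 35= 32*s^2 - 60*s + 18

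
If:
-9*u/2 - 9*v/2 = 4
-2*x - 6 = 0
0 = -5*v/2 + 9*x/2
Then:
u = 203/45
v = -27/5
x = -3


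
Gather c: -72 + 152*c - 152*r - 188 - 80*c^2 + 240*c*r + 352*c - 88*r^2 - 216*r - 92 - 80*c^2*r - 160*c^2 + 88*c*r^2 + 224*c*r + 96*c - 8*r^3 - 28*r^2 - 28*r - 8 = c^2*(-80*r - 240) + c*(88*r^2 + 464*r + 600) - 8*r^3 - 116*r^2 - 396*r - 360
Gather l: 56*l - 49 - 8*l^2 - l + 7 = -8*l^2 + 55*l - 42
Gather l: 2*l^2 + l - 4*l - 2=2*l^2 - 3*l - 2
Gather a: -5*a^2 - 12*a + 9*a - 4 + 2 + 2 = -5*a^2 - 3*a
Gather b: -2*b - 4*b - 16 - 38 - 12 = -6*b - 66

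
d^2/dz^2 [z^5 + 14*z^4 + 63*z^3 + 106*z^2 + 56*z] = 20*z^3 + 168*z^2 + 378*z + 212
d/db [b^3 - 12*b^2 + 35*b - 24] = 3*b^2 - 24*b + 35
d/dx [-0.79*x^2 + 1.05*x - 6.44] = 1.05 - 1.58*x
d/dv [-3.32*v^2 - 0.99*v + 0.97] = -6.64*v - 0.99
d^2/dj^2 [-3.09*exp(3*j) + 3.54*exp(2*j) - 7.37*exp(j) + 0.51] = (-27.81*exp(2*j) + 14.16*exp(j) - 7.37)*exp(j)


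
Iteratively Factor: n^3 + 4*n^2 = (n)*(n^2 + 4*n) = n^2*(n + 4)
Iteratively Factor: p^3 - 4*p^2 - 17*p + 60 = (p - 3)*(p^2 - p - 20) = (p - 5)*(p - 3)*(p + 4)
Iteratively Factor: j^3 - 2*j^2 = (j)*(j^2 - 2*j) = j*(j - 2)*(j)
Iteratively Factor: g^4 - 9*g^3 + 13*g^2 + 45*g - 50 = (g + 2)*(g^3 - 11*g^2 + 35*g - 25) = (g - 5)*(g + 2)*(g^2 - 6*g + 5) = (g - 5)*(g - 1)*(g + 2)*(g - 5)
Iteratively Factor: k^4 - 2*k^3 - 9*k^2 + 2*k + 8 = (k - 1)*(k^3 - k^2 - 10*k - 8) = (k - 1)*(k + 1)*(k^2 - 2*k - 8) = (k - 4)*(k - 1)*(k + 1)*(k + 2)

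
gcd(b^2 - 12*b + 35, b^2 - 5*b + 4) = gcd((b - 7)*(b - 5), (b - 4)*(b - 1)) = 1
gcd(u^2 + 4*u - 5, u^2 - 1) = u - 1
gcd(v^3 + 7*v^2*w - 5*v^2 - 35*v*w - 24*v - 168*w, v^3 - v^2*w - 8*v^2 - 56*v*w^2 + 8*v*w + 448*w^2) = v^2 + 7*v*w - 8*v - 56*w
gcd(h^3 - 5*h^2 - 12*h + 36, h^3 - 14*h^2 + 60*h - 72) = h^2 - 8*h + 12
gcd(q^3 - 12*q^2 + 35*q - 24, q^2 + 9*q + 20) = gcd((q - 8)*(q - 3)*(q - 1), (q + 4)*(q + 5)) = 1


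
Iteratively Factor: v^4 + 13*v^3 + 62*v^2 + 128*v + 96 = (v + 3)*(v^3 + 10*v^2 + 32*v + 32) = (v + 2)*(v + 3)*(v^2 + 8*v + 16) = (v + 2)*(v + 3)*(v + 4)*(v + 4)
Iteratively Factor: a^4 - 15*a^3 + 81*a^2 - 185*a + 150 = (a - 5)*(a^3 - 10*a^2 + 31*a - 30) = (a - 5)*(a - 3)*(a^2 - 7*a + 10) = (a - 5)*(a - 3)*(a - 2)*(a - 5)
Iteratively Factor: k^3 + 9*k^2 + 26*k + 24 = (k + 4)*(k^2 + 5*k + 6) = (k + 3)*(k + 4)*(k + 2)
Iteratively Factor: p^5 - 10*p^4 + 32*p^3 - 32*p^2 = (p)*(p^4 - 10*p^3 + 32*p^2 - 32*p) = p*(p - 2)*(p^3 - 8*p^2 + 16*p) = p*(p - 4)*(p - 2)*(p^2 - 4*p) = p^2*(p - 4)*(p - 2)*(p - 4)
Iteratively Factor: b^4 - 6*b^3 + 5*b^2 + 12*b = (b - 3)*(b^3 - 3*b^2 - 4*b) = b*(b - 3)*(b^2 - 3*b - 4) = b*(b - 4)*(b - 3)*(b + 1)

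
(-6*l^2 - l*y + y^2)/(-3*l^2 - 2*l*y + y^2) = (2*l + y)/(l + y)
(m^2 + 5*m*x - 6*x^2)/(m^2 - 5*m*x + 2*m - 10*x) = (m^2 + 5*m*x - 6*x^2)/(m^2 - 5*m*x + 2*m - 10*x)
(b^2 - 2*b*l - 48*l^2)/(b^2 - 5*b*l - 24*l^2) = (b + 6*l)/(b + 3*l)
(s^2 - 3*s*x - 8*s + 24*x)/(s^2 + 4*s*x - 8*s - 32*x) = (s - 3*x)/(s + 4*x)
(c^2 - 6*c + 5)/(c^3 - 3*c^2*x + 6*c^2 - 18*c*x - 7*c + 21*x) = (5 - c)/(-c^2 + 3*c*x - 7*c + 21*x)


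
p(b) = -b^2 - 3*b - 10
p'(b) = -2*b - 3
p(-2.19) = -8.23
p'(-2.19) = 1.38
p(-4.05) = -14.25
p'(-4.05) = 5.10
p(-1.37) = -7.77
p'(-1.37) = -0.26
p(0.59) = -12.12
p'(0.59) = -4.18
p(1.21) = -15.09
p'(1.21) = -5.42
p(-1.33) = -7.78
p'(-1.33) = -0.34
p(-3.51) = -11.79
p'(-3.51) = 4.02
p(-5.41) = -23.04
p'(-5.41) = 7.82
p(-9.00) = -64.00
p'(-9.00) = 15.00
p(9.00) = -118.00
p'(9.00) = -21.00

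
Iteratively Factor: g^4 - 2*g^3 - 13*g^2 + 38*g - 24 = (g - 1)*(g^3 - g^2 - 14*g + 24) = (g - 1)*(g + 4)*(g^2 - 5*g + 6) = (g - 3)*(g - 1)*(g + 4)*(g - 2)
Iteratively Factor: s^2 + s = (s + 1)*(s)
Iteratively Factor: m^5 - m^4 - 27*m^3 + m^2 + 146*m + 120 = (m + 2)*(m^4 - 3*m^3 - 21*m^2 + 43*m + 60) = (m - 3)*(m + 2)*(m^3 - 21*m - 20) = (m - 3)*(m + 2)*(m + 4)*(m^2 - 4*m - 5) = (m - 5)*(m - 3)*(m + 2)*(m + 4)*(m + 1)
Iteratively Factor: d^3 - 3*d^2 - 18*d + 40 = (d - 5)*(d^2 + 2*d - 8) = (d - 5)*(d - 2)*(d + 4)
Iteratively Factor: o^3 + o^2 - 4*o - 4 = (o + 2)*(o^2 - o - 2) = (o + 1)*(o + 2)*(o - 2)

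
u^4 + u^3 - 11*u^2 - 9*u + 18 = (u - 3)*(u - 1)*(u + 2)*(u + 3)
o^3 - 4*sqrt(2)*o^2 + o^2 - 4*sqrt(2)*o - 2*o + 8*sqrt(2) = (o - 1)*(o + 2)*(o - 4*sqrt(2))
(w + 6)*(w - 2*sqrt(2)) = w^2 - 2*sqrt(2)*w + 6*w - 12*sqrt(2)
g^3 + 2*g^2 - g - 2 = (g - 1)*(g + 1)*(g + 2)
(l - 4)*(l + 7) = l^2 + 3*l - 28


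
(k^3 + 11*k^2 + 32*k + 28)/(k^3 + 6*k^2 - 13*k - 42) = (k + 2)/(k - 3)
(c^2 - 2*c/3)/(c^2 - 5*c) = (c - 2/3)/(c - 5)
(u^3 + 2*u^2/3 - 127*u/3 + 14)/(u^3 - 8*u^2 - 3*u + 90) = (3*u^2 + 20*u - 7)/(3*(u^2 - 2*u - 15))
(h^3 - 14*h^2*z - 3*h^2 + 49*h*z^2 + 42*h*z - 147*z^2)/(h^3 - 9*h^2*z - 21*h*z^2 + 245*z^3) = (h - 3)/(h + 5*z)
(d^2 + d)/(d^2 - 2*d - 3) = d/(d - 3)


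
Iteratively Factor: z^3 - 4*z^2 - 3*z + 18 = (z + 2)*(z^2 - 6*z + 9) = (z - 3)*(z + 2)*(z - 3)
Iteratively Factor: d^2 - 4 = (d + 2)*(d - 2)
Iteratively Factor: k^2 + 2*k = (k + 2)*(k)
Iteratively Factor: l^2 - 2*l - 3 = (l - 3)*(l + 1)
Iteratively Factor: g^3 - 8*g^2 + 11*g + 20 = (g - 5)*(g^2 - 3*g - 4) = (g - 5)*(g + 1)*(g - 4)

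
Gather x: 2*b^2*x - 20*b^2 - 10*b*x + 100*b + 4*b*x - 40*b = -20*b^2 + 60*b + x*(2*b^2 - 6*b)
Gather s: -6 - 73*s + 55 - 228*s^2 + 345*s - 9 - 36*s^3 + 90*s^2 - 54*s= -36*s^3 - 138*s^2 + 218*s + 40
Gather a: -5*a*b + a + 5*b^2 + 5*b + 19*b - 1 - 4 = a*(1 - 5*b) + 5*b^2 + 24*b - 5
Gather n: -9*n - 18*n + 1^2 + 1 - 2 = -27*n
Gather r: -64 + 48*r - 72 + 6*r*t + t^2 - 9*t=r*(6*t + 48) + t^2 - 9*t - 136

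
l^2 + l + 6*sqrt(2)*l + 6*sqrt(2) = (l + 1)*(l + 6*sqrt(2))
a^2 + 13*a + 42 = (a + 6)*(a + 7)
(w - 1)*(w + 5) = w^2 + 4*w - 5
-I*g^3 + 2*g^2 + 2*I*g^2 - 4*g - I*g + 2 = (g - 1)*(g + 2*I)*(-I*g + I)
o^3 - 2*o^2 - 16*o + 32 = (o - 4)*(o - 2)*(o + 4)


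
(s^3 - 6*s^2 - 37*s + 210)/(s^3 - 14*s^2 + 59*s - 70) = (s + 6)/(s - 2)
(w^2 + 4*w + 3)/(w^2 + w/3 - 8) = 3*(w + 1)/(3*w - 8)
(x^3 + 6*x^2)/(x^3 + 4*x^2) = (x + 6)/(x + 4)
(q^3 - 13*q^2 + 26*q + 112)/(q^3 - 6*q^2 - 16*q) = (q - 7)/q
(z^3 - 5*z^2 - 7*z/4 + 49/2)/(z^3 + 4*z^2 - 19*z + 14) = (4*z^3 - 20*z^2 - 7*z + 98)/(4*(z^3 + 4*z^2 - 19*z + 14))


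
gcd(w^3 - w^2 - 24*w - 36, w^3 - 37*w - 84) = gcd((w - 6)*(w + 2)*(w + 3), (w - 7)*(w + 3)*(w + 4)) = w + 3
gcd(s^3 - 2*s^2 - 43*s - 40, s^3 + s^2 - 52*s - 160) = s^2 - 3*s - 40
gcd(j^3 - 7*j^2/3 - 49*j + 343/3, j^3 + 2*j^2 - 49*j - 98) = j^2 - 49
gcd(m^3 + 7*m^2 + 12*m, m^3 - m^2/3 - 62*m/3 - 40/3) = m + 4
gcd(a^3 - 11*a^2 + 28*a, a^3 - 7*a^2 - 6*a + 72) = a - 4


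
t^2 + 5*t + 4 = (t + 1)*(t + 4)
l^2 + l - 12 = (l - 3)*(l + 4)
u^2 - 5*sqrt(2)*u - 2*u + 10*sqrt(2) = (u - 2)*(u - 5*sqrt(2))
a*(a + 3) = a^2 + 3*a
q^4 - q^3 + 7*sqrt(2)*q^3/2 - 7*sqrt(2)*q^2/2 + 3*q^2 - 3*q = q*(q - 1)*(q + sqrt(2)/2)*(q + 3*sqrt(2))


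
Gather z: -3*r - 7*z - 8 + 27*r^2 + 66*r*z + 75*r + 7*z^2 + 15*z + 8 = 27*r^2 + 72*r + 7*z^2 + z*(66*r + 8)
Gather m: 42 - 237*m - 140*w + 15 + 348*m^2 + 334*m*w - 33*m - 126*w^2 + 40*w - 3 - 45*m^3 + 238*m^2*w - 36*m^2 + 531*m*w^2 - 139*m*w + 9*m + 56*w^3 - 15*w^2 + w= -45*m^3 + m^2*(238*w + 312) + m*(531*w^2 + 195*w - 261) + 56*w^3 - 141*w^2 - 99*w + 54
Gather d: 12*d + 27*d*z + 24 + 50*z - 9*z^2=d*(27*z + 12) - 9*z^2 + 50*z + 24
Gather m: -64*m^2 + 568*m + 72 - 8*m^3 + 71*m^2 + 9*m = -8*m^3 + 7*m^2 + 577*m + 72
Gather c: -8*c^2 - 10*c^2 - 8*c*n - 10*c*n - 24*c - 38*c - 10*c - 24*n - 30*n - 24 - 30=-18*c^2 + c*(-18*n - 72) - 54*n - 54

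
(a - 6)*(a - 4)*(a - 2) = a^3 - 12*a^2 + 44*a - 48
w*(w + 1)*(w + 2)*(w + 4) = w^4 + 7*w^3 + 14*w^2 + 8*w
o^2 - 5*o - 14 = (o - 7)*(o + 2)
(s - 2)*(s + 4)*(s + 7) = s^3 + 9*s^2 + 6*s - 56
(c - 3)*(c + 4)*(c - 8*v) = c^3 - 8*c^2*v + c^2 - 8*c*v - 12*c + 96*v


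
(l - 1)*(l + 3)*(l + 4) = l^3 + 6*l^2 + 5*l - 12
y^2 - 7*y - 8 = (y - 8)*(y + 1)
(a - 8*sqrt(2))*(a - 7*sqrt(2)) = a^2 - 15*sqrt(2)*a + 112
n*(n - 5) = n^2 - 5*n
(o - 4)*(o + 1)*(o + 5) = o^3 + 2*o^2 - 19*o - 20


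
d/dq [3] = 0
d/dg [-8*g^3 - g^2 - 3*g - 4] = -24*g^2 - 2*g - 3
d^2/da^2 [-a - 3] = 0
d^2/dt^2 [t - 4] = 0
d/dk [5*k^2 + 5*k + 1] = 10*k + 5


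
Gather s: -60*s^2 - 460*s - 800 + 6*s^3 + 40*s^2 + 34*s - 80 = 6*s^3 - 20*s^2 - 426*s - 880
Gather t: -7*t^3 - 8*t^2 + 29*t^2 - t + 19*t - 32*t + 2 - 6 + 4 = -7*t^3 + 21*t^2 - 14*t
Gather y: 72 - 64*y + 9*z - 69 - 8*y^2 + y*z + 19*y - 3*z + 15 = -8*y^2 + y*(z - 45) + 6*z + 18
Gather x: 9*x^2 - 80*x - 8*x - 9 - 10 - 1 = 9*x^2 - 88*x - 20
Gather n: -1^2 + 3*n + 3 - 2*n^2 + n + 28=-2*n^2 + 4*n + 30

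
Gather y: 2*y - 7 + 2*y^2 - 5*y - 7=2*y^2 - 3*y - 14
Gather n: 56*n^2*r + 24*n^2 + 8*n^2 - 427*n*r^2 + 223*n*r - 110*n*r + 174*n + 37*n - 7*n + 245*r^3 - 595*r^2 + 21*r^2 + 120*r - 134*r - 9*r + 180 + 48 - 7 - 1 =n^2*(56*r + 32) + n*(-427*r^2 + 113*r + 204) + 245*r^3 - 574*r^2 - 23*r + 220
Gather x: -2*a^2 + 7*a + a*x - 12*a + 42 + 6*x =-2*a^2 - 5*a + x*(a + 6) + 42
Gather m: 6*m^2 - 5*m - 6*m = 6*m^2 - 11*m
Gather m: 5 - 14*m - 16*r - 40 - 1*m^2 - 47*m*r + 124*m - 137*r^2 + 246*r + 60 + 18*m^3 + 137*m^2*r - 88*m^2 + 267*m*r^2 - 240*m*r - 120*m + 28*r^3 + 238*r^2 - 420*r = 18*m^3 + m^2*(137*r - 89) + m*(267*r^2 - 287*r - 10) + 28*r^3 + 101*r^2 - 190*r + 25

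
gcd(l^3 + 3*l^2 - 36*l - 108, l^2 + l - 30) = l + 6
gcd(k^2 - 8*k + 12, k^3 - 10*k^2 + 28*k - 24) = k^2 - 8*k + 12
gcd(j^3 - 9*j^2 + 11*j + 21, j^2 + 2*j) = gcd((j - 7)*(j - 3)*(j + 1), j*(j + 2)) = 1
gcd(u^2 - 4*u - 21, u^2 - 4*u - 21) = u^2 - 4*u - 21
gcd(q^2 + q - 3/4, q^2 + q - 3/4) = q^2 + q - 3/4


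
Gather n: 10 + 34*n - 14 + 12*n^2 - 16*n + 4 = 12*n^2 + 18*n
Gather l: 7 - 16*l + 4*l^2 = 4*l^2 - 16*l + 7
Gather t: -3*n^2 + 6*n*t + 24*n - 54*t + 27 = -3*n^2 + 24*n + t*(6*n - 54) + 27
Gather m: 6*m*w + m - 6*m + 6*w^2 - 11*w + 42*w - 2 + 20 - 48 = m*(6*w - 5) + 6*w^2 + 31*w - 30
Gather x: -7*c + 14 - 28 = -7*c - 14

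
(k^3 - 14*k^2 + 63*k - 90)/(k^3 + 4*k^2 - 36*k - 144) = (k^2 - 8*k + 15)/(k^2 + 10*k + 24)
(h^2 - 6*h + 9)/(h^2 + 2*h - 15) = (h - 3)/(h + 5)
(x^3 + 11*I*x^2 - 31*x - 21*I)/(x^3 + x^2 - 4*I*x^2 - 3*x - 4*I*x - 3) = (x^3 + 11*I*x^2 - 31*x - 21*I)/(x^3 + x^2*(1 - 4*I) - x*(3 + 4*I) - 3)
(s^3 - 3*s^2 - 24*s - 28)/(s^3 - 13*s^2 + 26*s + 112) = (s + 2)/(s - 8)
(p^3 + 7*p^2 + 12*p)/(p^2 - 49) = p*(p^2 + 7*p + 12)/(p^2 - 49)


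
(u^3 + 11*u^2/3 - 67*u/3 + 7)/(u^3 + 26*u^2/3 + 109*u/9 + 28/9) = 3*(3*u^2 - 10*u + 3)/(9*u^2 + 15*u + 4)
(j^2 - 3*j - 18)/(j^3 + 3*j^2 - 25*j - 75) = (j - 6)/(j^2 - 25)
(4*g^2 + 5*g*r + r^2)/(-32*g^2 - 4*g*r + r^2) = (g + r)/(-8*g + r)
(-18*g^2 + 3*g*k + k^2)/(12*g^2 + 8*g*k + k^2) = (-3*g + k)/(2*g + k)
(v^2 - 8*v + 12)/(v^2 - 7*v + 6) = (v - 2)/(v - 1)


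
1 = 1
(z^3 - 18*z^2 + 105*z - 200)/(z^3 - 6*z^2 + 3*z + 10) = (z^2 - 13*z + 40)/(z^2 - z - 2)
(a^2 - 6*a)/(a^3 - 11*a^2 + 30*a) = 1/(a - 5)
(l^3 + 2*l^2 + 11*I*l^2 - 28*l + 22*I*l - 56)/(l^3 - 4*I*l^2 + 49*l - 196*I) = (l^2 + l*(2 + 4*I) + 8*I)/(l^2 - 11*I*l - 28)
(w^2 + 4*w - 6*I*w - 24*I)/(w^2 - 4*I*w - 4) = (w^2 + w*(4 - 6*I) - 24*I)/(w^2 - 4*I*w - 4)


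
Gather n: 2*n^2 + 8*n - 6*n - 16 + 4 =2*n^2 + 2*n - 12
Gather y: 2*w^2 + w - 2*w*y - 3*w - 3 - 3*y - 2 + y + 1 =2*w^2 - 2*w + y*(-2*w - 2) - 4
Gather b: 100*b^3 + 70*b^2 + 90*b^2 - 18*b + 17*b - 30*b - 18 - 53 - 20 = 100*b^3 + 160*b^2 - 31*b - 91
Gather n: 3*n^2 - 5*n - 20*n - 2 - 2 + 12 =3*n^2 - 25*n + 8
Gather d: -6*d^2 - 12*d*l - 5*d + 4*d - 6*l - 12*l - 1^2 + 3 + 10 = -6*d^2 + d*(-12*l - 1) - 18*l + 12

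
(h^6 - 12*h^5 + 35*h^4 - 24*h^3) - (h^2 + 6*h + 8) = h^6 - 12*h^5 + 35*h^4 - 24*h^3 - h^2 - 6*h - 8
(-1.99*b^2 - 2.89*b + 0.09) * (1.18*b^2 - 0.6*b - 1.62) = -2.3482*b^4 - 2.2162*b^3 + 5.064*b^2 + 4.6278*b - 0.1458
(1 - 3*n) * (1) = 1 - 3*n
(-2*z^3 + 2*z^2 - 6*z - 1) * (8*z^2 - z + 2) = -16*z^5 + 18*z^4 - 54*z^3 + 2*z^2 - 11*z - 2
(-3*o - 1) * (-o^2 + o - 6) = 3*o^3 - 2*o^2 + 17*o + 6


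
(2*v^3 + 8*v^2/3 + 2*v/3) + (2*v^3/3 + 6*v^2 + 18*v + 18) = 8*v^3/3 + 26*v^2/3 + 56*v/3 + 18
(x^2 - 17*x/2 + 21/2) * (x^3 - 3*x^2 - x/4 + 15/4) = x^5 - 23*x^4/2 + 143*x^3/4 - 205*x^2/8 - 69*x/2 + 315/8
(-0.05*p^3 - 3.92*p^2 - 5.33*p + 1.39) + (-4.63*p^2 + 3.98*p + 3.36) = -0.05*p^3 - 8.55*p^2 - 1.35*p + 4.75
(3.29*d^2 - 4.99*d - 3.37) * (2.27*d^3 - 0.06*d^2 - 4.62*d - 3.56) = 7.4683*d^5 - 11.5247*d^4 - 22.5503*d^3 + 11.5436*d^2 + 33.3338*d + 11.9972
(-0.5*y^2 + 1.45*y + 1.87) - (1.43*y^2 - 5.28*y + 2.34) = -1.93*y^2 + 6.73*y - 0.47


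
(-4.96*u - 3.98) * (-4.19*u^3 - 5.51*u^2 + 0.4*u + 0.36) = 20.7824*u^4 + 44.0058*u^3 + 19.9458*u^2 - 3.3776*u - 1.4328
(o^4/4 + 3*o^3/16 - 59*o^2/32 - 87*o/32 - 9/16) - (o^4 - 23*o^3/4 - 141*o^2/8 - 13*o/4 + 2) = -3*o^4/4 + 95*o^3/16 + 505*o^2/32 + 17*o/32 - 41/16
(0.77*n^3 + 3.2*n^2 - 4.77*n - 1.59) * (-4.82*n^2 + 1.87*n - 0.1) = -3.7114*n^5 - 13.9841*n^4 + 28.8984*n^3 - 1.5761*n^2 - 2.4963*n + 0.159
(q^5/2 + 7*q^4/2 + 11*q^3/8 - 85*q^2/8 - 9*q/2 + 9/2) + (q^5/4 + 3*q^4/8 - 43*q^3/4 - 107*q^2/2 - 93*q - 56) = 3*q^5/4 + 31*q^4/8 - 75*q^3/8 - 513*q^2/8 - 195*q/2 - 103/2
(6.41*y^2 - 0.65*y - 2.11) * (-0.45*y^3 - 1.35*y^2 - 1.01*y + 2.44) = -2.8845*y^5 - 8.361*y^4 - 4.6471*y^3 + 19.1454*y^2 + 0.5451*y - 5.1484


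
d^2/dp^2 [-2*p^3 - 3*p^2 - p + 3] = -12*p - 6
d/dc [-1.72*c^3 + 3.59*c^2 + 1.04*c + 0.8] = -5.16*c^2 + 7.18*c + 1.04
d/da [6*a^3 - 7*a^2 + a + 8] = 18*a^2 - 14*a + 1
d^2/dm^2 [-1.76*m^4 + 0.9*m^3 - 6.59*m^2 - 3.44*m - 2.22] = -21.12*m^2 + 5.4*m - 13.18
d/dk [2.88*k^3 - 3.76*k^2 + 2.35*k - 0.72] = 8.64*k^2 - 7.52*k + 2.35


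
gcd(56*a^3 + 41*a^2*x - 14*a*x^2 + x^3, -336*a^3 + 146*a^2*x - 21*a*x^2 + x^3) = 56*a^2 - 15*a*x + x^2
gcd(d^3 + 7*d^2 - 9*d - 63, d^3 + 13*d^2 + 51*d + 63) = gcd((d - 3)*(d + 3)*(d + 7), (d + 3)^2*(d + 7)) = d^2 + 10*d + 21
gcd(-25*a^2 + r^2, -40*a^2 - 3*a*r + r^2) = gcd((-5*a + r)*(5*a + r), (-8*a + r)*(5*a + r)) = 5*a + r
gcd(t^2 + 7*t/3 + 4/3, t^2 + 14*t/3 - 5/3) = 1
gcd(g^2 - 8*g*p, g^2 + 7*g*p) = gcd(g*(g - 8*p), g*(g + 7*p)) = g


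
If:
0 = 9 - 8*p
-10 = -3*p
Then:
No Solution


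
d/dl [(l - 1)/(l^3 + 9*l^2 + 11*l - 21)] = 2*(-l - 5)/(l^4 + 20*l^3 + 142*l^2 + 420*l + 441)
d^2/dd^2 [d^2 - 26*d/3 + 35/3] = 2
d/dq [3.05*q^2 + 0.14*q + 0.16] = 6.1*q + 0.14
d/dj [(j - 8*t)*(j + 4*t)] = 2*j - 4*t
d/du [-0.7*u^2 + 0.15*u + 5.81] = 0.15 - 1.4*u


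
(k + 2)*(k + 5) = k^2 + 7*k + 10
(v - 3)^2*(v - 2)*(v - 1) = v^4 - 9*v^3 + 29*v^2 - 39*v + 18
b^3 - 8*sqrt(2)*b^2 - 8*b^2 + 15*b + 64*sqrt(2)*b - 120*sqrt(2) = (b - 5)*(b - 3)*(b - 8*sqrt(2))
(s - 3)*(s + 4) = s^2 + s - 12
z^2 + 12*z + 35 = (z + 5)*(z + 7)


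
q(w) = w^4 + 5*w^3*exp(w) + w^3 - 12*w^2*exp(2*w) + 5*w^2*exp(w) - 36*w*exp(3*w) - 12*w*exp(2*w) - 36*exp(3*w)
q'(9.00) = -593922589122733.77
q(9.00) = -191608246558535.91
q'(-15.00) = -12825.00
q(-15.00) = 47250.00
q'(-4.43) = -289.95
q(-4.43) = 294.16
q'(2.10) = -215187.41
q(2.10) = -65396.85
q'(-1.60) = -5.36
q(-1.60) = 0.62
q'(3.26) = -9045371.54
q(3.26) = -2817933.01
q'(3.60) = -26762859.26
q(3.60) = -8372892.53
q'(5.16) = -3731883242.71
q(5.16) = -1182978858.06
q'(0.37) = -617.16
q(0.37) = -160.98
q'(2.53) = -867644.58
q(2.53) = -266817.77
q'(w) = 5*w^3*exp(w) + 4*w^3 - 24*w^2*exp(2*w) + 20*w^2*exp(w) + 3*w^2 - 108*w*exp(3*w) - 48*w*exp(2*w) + 10*w*exp(w) - 144*exp(3*w) - 12*exp(2*w)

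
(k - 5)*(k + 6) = k^2 + k - 30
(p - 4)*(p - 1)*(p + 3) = p^3 - 2*p^2 - 11*p + 12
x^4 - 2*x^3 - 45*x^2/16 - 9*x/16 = x*(x - 3)*(x + 1/4)*(x + 3/4)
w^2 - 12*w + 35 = (w - 7)*(w - 5)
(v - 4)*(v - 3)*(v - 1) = v^3 - 8*v^2 + 19*v - 12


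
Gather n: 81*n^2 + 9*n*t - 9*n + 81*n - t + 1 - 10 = 81*n^2 + n*(9*t + 72) - t - 9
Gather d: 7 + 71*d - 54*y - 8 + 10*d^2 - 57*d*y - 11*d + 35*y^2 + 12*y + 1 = 10*d^2 + d*(60 - 57*y) + 35*y^2 - 42*y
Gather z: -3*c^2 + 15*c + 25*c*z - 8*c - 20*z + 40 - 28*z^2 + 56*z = -3*c^2 + 7*c - 28*z^2 + z*(25*c + 36) + 40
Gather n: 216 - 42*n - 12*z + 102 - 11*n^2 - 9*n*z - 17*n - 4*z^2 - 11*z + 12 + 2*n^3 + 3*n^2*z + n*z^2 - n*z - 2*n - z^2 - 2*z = 2*n^3 + n^2*(3*z - 11) + n*(z^2 - 10*z - 61) - 5*z^2 - 25*z + 330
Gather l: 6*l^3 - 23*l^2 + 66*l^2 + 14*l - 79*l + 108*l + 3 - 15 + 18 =6*l^3 + 43*l^2 + 43*l + 6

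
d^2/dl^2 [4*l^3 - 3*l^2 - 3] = 24*l - 6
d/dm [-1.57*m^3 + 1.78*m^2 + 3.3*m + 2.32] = -4.71*m^2 + 3.56*m + 3.3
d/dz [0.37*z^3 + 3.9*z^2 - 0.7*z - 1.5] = 1.11*z^2 + 7.8*z - 0.7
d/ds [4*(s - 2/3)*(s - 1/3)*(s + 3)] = 12*s^2 + 16*s - 100/9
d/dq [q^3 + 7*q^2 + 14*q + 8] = 3*q^2 + 14*q + 14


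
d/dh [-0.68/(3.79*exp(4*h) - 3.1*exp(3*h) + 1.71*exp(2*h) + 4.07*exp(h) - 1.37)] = (10.3088*exp(3*h) - 6.324*exp(2*h) + 2.3256*exp(h) + 2.7676)*exp(h)/(3.79*exp(4*h) - 3.1*exp(3*h) + 1.71*exp(2*h) + 4.07*exp(h) - 1.37)^2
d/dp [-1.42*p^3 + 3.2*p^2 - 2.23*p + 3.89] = -4.26*p^2 + 6.4*p - 2.23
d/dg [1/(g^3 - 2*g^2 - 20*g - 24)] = (-3*g^2 + 4*g + 20)/(-g^3 + 2*g^2 + 20*g + 24)^2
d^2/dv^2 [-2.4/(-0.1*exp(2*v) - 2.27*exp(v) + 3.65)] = (2.4*(0.2*exp(v) + 2.27)*(0.4*exp(v) + 4.54)*exp(v) - (0.96*exp(v) + 5.448)*(0.1*exp(2*v) + 2.27*exp(v) - 3.65))*exp(v)/(0.1*exp(2*v) + 2.27*exp(v) - 3.65)^3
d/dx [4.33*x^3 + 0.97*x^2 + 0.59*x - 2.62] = 12.99*x^2 + 1.94*x + 0.59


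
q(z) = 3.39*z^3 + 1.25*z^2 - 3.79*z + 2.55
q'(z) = 10.17*z^2 + 2.5*z - 3.79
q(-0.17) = 3.21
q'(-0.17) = -3.92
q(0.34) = 1.54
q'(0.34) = -1.76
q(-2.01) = -12.31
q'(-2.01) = 32.27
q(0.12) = 2.12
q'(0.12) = -3.34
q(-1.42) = 0.75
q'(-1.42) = 13.17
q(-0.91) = 4.48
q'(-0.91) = 2.36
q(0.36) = 1.51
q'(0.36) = -1.57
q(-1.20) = 3.04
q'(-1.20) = 7.85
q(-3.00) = -66.36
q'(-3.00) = 80.24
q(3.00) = 93.96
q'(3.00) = 95.24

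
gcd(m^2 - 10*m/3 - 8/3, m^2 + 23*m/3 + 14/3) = m + 2/3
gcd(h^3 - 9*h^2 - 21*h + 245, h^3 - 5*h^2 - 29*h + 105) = h^2 - 2*h - 35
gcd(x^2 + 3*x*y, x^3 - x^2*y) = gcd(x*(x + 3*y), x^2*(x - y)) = x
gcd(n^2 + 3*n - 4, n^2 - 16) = n + 4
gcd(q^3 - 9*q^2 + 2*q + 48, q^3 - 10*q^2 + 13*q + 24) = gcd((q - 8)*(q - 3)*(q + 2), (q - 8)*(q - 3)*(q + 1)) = q^2 - 11*q + 24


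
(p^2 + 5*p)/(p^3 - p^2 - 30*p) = 1/(p - 6)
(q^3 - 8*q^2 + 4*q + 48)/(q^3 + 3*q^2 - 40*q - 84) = (q - 4)/(q + 7)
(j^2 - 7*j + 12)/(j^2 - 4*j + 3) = (j - 4)/(j - 1)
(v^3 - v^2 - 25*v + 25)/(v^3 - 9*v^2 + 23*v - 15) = (v + 5)/(v - 3)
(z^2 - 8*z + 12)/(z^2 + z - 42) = (z - 2)/(z + 7)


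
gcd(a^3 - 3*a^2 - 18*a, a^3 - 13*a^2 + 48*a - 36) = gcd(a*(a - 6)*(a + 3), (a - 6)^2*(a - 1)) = a - 6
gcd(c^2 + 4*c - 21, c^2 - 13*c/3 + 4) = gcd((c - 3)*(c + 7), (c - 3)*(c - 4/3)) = c - 3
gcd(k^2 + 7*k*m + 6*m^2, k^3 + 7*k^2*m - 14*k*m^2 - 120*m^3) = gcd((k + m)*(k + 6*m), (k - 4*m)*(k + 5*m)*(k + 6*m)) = k + 6*m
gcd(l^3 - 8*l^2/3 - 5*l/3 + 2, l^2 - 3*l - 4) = l + 1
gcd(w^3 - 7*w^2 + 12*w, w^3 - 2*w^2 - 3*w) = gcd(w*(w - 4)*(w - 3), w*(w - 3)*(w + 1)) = w^2 - 3*w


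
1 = 1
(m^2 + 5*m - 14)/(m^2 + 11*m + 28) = (m - 2)/(m + 4)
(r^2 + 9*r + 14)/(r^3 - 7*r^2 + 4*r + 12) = (r^2 + 9*r + 14)/(r^3 - 7*r^2 + 4*r + 12)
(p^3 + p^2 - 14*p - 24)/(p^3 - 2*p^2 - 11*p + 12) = (p + 2)/(p - 1)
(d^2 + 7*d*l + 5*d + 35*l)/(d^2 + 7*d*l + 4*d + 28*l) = (d + 5)/(d + 4)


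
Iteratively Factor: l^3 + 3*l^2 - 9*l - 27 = (l + 3)*(l^2 - 9) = (l - 3)*(l + 3)*(l + 3)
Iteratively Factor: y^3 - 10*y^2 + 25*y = (y - 5)*(y^2 - 5*y) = (y - 5)^2*(y)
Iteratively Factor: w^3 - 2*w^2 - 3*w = (w)*(w^2 - 2*w - 3) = w*(w + 1)*(w - 3)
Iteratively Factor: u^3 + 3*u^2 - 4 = (u + 2)*(u^2 + u - 2) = (u - 1)*(u + 2)*(u + 2)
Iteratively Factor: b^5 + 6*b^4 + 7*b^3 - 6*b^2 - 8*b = (b + 2)*(b^4 + 4*b^3 - b^2 - 4*b) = (b + 1)*(b + 2)*(b^3 + 3*b^2 - 4*b) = (b - 1)*(b + 1)*(b + 2)*(b^2 + 4*b) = (b - 1)*(b + 1)*(b + 2)*(b + 4)*(b)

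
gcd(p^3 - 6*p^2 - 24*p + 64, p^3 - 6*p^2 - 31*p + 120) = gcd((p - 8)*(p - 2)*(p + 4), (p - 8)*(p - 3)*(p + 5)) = p - 8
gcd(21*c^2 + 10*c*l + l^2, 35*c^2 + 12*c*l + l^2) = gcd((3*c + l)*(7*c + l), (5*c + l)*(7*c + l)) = 7*c + l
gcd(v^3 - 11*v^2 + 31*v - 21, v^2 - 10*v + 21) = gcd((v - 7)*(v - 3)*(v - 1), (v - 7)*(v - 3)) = v^2 - 10*v + 21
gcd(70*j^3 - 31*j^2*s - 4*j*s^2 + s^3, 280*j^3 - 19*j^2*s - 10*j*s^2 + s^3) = -35*j^2 - 2*j*s + s^2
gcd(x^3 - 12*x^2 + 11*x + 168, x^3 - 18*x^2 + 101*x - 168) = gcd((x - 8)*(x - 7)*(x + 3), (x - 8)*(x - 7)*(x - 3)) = x^2 - 15*x + 56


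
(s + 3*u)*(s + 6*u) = s^2 + 9*s*u + 18*u^2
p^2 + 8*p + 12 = (p + 2)*(p + 6)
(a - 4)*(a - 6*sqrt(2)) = a^2 - 6*sqrt(2)*a - 4*a + 24*sqrt(2)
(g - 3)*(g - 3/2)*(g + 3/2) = g^3 - 3*g^2 - 9*g/4 + 27/4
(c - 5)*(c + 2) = c^2 - 3*c - 10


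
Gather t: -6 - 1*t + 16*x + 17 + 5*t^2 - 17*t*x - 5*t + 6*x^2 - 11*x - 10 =5*t^2 + t*(-17*x - 6) + 6*x^2 + 5*x + 1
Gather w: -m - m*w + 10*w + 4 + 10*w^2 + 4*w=-m + 10*w^2 + w*(14 - m) + 4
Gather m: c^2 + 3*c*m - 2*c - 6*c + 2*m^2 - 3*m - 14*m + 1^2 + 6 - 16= c^2 - 8*c + 2*m^2 + m*(3*c - 17) - 9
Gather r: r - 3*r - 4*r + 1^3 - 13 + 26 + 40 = 54 - 6*r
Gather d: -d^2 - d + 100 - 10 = -d^2 - d + 90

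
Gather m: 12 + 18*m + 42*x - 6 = 18*m + 42*x + 6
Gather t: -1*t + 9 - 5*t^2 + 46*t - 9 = -5*t^2 + 45*t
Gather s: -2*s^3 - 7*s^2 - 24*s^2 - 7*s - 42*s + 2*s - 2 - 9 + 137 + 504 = -2*s^3 - 31*s^2 - 47*s + 630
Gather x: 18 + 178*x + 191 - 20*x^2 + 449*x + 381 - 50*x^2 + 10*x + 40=-70*x^2 + 637*x + 630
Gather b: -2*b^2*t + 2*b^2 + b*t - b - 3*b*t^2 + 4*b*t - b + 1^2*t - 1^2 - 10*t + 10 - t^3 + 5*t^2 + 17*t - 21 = b^2*(2 - 2*t) + b*(-3*t^2 + 5*t - 2) - t^3 + 5*t^2 + 8*t - 12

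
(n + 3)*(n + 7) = n^2 + 10*n + 21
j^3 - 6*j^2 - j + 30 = (j - 5)*(j - 3)*(j + 2)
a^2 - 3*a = a*(a - 3)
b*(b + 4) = b^2 + 4*b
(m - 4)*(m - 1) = m^2 - 5*m + 4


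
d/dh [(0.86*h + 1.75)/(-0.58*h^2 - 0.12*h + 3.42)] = (0.4988*h^2 + 2.03*h + 3.1512)/(0.3364*h^4 + 0.1392*h^3 - 3.9528*h^2 - 0.8208*h + 11.6964)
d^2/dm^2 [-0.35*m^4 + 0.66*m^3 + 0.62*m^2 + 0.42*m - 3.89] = -4.2*m^2 + 3.96*m + 1.24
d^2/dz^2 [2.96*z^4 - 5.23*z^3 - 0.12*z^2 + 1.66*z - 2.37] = 35.52*z^2 - 31.38*z - 0.24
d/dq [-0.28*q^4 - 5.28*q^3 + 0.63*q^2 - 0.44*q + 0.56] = -1.12*q^3 - 15.84*q^2 + 1.26*q - 0.44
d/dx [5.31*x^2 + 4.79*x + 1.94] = 10.62*x + 4.79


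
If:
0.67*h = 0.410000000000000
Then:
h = 0.61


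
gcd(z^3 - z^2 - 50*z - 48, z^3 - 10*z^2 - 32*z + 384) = z^2 - 2*z - 48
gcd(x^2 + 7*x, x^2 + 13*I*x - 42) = 1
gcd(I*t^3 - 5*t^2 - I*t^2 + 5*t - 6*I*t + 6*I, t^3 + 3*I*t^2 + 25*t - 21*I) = 1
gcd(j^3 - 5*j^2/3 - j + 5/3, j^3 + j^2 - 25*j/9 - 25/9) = j^2 - 2*j/3 - 5/3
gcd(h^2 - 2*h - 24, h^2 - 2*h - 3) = 1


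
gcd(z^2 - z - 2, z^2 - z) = 1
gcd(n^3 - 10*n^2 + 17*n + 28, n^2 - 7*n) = n - 7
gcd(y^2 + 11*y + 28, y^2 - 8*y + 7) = 1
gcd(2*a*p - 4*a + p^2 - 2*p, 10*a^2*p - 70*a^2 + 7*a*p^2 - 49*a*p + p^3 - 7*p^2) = 2*a + p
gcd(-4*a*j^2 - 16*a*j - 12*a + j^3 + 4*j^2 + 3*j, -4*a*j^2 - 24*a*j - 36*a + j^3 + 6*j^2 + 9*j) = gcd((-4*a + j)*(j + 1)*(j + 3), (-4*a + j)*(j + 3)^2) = 4*a*j + 12*a - j^2 - 3*j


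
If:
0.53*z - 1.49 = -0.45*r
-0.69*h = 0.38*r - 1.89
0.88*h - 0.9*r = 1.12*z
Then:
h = 3.68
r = -1.70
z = 4.26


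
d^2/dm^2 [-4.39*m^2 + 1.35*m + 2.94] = -8.78000000000000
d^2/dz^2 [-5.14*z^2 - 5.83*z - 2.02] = -10.2800000000000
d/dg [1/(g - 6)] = -1/(g - 6)^2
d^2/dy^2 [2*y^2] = 4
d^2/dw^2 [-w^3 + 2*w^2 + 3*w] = 4 - 6*w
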